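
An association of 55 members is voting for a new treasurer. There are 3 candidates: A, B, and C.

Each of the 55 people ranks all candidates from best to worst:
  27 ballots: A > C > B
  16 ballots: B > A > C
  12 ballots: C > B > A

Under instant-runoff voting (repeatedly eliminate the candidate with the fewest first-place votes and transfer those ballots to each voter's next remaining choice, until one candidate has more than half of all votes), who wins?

B

Round 1: A 27, B 16, C 12. C eliminated.
Round 2: A 27, B 28. B has a majority (≥28).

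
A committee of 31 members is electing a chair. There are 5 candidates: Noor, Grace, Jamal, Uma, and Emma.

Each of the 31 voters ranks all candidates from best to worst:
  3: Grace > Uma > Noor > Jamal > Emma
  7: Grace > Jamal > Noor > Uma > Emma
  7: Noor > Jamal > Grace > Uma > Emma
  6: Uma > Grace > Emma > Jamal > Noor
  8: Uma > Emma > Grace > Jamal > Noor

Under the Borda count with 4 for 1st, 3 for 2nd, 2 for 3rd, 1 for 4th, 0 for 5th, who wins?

Grace

Noor: 3×2 + 7×2 + 7×4 + 6×0 + 8×0 = 48
Grace: 3×4 + 7×4 + 7×2 + 6×3 + 8×2 = 88
Jamal: 3×1 + 7×3 + 7×3 + 6×1 + 8×1 = 59
Uma: 3×3 + 7×1 + 7×1 + 6×4 + 8×4 = 79
Emma: 3×0 + 7×0 + 7×0 + 6×2 + 8×3 = 36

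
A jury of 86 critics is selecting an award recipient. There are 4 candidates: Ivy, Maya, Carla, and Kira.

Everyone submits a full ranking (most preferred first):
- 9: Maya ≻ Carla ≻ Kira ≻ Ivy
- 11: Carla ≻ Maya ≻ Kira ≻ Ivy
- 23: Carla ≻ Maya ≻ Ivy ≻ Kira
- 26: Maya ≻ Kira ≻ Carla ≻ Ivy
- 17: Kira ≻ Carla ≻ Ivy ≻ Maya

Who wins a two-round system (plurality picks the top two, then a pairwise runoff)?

Carla

Round 1 first-place votes: Ivy 0, Maya 35, Carla 34, Kira 17. Maya and Carla advance.
Runoff: Maya is ranked above Carla on 35 ballots, Carla above Maya on 51.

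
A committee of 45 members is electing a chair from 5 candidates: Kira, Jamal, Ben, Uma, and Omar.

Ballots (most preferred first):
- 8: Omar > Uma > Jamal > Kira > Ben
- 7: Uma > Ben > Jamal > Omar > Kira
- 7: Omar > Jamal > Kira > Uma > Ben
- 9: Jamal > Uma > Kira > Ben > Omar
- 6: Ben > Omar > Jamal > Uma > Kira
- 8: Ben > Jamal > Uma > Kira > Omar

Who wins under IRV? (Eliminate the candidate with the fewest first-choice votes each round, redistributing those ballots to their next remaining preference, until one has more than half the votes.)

Ben

Round 1: Kira 0, Jamal 9, Ben 14, Uma 7, Omar 15. Kira eliminated.
Round 2: Jamal 9, Ben 14, Uma 7, Omar 15. Uma eliminated.
Round 3: Jamal 9, Ben 21, Omar 15. Jamal eliminated.
Round 4: Ben 30, Omar 15. Ben has a majority (≥23).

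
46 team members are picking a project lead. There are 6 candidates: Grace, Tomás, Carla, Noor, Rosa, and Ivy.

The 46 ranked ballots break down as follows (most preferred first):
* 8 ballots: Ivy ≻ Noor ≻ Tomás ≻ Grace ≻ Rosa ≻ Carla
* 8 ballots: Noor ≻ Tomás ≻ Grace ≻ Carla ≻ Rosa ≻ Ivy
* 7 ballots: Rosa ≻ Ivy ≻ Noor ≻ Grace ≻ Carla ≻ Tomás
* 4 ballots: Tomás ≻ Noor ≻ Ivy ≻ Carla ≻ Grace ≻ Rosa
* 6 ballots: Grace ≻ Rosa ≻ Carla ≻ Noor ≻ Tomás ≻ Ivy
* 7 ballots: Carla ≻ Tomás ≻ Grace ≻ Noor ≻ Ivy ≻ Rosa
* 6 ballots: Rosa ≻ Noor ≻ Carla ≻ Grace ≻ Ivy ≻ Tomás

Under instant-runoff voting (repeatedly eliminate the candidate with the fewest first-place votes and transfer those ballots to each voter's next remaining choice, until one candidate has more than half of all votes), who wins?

Noor

Round 1: Grace 6, Tomás 4, Carla 7, Noor 8, Rosa 13, Ivy 8. Tomás eliminated.
Round 2: Grace 6, Carla 7, Noor 12, Rosa 13, Ivy 8. Grace eliminated.
Round 3: Carla 7, Noor 12, Rosa 19, Ivy 8. Carla eliminated.
Round 4: Noor 19, Rosa 19, Ivy 8. Ivy eliminated.
Round 5: Noor 27, Rosa 19. Noor has a majority (≥24).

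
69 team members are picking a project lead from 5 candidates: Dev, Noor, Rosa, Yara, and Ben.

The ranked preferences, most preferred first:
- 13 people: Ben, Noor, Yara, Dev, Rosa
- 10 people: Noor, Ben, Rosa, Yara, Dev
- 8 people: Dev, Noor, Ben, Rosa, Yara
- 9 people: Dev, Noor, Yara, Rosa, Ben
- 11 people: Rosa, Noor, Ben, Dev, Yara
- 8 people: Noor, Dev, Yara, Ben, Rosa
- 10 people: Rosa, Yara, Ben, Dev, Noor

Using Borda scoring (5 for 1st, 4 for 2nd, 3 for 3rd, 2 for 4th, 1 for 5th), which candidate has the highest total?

Dev: 13×2 + 10×1 + 8×5 + 9×5 + 11×2 + 8×4 + 10×2 = 195
Noor: 13×4 + 10×5 + 8×4 + 9×4 + 11×4 + 8×5 + 10×1 = 264
Rosa: 13×1 + 10×3 + 8×2 + 9×2 + 11×5 + 8×1 + 10×5 = 190
Yara: 13×3 + 10×2 + 8×1 + 9×3 + 11×1 + 8×3 + 10×4 = 169
Ben: 13×5 + 10×4 + 8×3 + 9×1 + 11×3 + 8×2 + 10×3 = 217

Noor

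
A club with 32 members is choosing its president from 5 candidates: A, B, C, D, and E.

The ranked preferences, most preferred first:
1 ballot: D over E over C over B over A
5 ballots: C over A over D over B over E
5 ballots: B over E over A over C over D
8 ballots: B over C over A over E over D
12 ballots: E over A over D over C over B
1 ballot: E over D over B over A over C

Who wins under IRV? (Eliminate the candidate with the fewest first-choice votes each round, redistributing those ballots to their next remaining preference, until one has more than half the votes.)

Round 1: A 0, B 13, C 5, D 1, E 13. A eliminated.
Round 2: B 13, C 5, D 1, E 13. D eliminated.
Round 3: B 13, C 5, E 14. C eliminated.
Round 4: B 18, E 14. B has a majority (≥17).

B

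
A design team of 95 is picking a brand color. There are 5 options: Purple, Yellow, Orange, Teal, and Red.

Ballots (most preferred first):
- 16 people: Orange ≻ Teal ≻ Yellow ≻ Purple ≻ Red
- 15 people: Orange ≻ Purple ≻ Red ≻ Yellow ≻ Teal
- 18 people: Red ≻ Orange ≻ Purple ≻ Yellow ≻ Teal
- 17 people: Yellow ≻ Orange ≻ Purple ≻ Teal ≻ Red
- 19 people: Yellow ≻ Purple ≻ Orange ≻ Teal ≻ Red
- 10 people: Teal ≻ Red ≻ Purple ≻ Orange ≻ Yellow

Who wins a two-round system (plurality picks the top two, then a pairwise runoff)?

Round 1 first-place votes: Purple 0, Yellow 36, Orange 31, Teal 10, Red 18. Yellow and Orange advance.
Runoff: Yellow is ranked above Orange on 36 ballots, Orange above Yellow on 59.

Orange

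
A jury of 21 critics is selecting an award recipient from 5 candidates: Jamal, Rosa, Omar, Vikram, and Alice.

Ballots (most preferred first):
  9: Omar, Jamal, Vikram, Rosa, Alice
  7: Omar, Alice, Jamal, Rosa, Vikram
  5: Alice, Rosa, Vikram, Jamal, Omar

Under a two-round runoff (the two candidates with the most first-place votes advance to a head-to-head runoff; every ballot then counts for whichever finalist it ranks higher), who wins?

Omar

Round 1 first-place votes: Jamal 0, Rosa 0, Omar 16, Vikram 0, Alice 5. Omar and Alice advance.
Runoff: Omar is ranked above Alice on 16 ballots, Alice above Omar on 5.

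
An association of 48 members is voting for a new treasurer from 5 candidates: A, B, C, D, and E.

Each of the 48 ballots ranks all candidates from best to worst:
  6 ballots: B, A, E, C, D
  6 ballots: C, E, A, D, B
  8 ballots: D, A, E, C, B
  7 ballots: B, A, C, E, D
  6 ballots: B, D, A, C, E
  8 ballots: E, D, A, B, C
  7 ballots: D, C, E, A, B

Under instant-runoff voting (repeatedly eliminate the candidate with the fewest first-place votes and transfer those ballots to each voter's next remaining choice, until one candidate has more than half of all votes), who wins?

Round 1: A 0, B 19, C 6, D 15, E 8. A eliminated.
Round 2: B 19, C 6, D 15, E 8. C eliminated.
Round 3: B 19, D 15, E 14. E eliminated.
Round 4: B 19, D 29. D has a majority (≥25).

D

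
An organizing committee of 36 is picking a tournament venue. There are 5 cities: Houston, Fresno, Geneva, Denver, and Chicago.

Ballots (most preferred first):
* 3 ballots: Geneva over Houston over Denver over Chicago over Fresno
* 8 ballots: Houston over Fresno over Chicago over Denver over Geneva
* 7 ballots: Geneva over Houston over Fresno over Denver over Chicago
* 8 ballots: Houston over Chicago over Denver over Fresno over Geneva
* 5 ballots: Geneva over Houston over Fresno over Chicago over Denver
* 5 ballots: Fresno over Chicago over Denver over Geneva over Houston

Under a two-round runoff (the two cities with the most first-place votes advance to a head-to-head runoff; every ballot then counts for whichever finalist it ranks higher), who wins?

Round 1 first-place votes: Houston 16, Fresno 5, Geneva 15, Denver 0, Chicago 0. Houston and Geneva advance.
Runoff: Houston is ranked above Geneva on 16 ballots, Geneva above Houston on 20.

Geneva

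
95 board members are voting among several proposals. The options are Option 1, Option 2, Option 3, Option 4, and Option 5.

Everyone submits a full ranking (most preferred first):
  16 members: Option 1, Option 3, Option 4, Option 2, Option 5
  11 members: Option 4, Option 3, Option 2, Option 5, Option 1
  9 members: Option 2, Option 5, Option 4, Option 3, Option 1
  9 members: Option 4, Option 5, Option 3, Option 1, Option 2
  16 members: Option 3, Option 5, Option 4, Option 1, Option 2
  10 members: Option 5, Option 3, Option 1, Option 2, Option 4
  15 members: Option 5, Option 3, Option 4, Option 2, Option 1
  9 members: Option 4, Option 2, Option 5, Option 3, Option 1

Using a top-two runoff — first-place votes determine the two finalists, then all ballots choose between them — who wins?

Option 5

Round 1 first-place votes: Option 1 16, Option 2 9, Option 3 16, Option 4 29, Option 5 25. Option 4 and Option 5 advance.
Runoff: Option 4 is ranked above Option 5 on 45 ballots, Option 5 above Option 4 on 50.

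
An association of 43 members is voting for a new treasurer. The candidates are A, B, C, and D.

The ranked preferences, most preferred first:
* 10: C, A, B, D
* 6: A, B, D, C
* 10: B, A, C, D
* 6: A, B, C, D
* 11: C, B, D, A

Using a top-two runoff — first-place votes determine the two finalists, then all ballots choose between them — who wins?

A

Round 1 first-place votes: A 12, B 10, C 21, D 0. C and A advance.
Runoff: C is ranked above A on 21 ballots, A above C on 22.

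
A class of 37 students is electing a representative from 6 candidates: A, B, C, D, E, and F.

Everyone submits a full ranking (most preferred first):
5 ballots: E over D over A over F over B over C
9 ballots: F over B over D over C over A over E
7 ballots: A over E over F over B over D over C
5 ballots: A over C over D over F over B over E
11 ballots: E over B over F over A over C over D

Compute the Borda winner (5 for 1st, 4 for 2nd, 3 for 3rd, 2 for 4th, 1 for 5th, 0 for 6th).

A: 5×3 + 9×1 + 7×5 + 5×5 + 11×2 = 106
B: 5×1 + 9×4 + 7×2 + 5×1 + 11×4 = 104
C: 5×0 + 9×2 + 7×0 + 5×4 + 11×1 = 49
D: 5×4 + 9×3 + 7×1 + 5×3 + 11×0 = 69
E: 5×5 + 9×0 + 7×4 + 5×0 + 11×5 = 108
F: 5×2 + 9×5 + 7×3 + 5×2 + 11×3 = 119

F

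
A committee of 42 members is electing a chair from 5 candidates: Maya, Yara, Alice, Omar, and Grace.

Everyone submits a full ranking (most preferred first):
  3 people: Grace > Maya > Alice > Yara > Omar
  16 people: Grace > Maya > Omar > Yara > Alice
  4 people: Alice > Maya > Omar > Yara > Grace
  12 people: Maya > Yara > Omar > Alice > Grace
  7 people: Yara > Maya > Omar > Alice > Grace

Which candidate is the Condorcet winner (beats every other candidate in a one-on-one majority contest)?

Maya

Maya vs Yara: 35–7
Maya vs Alice: 38–4
Maya vs Omar: 42–0
Maya vs Grace: 23–19
Maya beats every other candidate.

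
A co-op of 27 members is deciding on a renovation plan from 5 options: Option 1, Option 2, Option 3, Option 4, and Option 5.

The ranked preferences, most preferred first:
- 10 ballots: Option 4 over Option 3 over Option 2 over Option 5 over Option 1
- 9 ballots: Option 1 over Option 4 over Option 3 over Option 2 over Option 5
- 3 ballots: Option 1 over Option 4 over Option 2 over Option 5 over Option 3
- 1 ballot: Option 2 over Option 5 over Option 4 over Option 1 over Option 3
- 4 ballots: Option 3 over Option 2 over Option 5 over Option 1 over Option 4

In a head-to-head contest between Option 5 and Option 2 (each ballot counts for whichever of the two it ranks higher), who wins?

Option 2

Option 5 is ranked above Option 2 on 0 ballots; Option 2 above Option 5 on 27.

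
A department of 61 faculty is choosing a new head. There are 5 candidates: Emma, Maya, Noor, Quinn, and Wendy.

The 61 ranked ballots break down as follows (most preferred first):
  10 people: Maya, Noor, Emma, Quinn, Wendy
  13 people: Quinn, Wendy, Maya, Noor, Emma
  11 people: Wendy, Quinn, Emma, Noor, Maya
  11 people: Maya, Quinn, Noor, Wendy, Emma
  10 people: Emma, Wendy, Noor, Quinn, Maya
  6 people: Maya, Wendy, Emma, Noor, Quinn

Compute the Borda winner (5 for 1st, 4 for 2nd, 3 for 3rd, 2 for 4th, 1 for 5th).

Wendy

Emma: 10×3 + 13×1 + 11×3 + 11×1 + 10×5 + 6×3 = 155
Maya: 10×5 + 13×3 + 11×1 + 11×5 + 10×1 + 6×5 = 195
Noor: 10×4 + 13×2 + 11×2 + 11×3 + 10×3 + 6×2 = 163
Quinn: 10×2 + 13×5 + 11×4 + 11×4 + 10×2 + 6×1 = 199
Wendy: 10×1 + 13×4 + 11×5 + 11×2 + 10×4 + 6×4 = 203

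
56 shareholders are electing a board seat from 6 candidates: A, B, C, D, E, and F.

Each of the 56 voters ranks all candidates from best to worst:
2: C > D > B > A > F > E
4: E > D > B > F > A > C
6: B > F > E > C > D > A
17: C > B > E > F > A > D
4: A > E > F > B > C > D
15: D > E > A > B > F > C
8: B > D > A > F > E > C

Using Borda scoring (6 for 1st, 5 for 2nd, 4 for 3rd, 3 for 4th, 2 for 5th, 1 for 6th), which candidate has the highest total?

A: 2×3 + 4×2 + 6×1 + 17×2 + 4×6 + 15×4 + 8×4 = 170
B: 2×4 + 4×4 + 6×6 + 17×5 + 4×3 + 15×3 + 8×6 = 250
C: 2×6 + 4×1 + 6×3 + 17×6 + 4×2 + 15×1 + 8×1 = 167
D: 2×5 + 4×5 + 6×2 + 17×1 + 4×1 + 15×6 + 8×5 = 193
E: 2×1 + 4×6 + 6×4 + 17×4 + 4×5 + 15×5 + 8×2 = 229
F: 2×2 + 4×3 + 6×5 + 17×3 + 4×4 + 15×2 + 8×3 = 167

B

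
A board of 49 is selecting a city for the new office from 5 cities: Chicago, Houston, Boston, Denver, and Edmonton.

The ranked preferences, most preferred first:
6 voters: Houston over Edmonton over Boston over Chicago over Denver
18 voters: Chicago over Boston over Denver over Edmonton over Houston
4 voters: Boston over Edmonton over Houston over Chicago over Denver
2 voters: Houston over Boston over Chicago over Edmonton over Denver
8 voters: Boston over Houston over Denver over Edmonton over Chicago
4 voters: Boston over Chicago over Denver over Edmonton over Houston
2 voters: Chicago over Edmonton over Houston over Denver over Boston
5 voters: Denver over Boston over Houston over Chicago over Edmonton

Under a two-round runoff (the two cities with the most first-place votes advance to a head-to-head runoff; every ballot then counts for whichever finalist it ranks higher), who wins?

Round 1 first-place votes: Chicago 20, Houston 8, Boston 16, Denver 5, Edmonton 0. Chicago and Boston advance.
Runoff: Chicago is ranked above Boston on 20 ballots, Boston above Chicago on 29.

Boston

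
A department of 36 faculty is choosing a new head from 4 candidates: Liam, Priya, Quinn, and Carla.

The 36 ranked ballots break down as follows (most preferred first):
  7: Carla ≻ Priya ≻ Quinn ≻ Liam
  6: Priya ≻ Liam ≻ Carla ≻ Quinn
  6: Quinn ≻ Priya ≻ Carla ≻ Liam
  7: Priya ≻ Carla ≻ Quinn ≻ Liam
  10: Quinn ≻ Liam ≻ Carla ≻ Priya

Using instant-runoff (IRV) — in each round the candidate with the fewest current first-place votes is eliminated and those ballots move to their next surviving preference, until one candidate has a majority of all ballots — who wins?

Round 1: Liam 0, Priya 13, Quinn 16, Carla 7. Liam eliminated.
Round 2: Priya 13, Quinn 16, Carla 7. Carla eliminated.
Round 3: Priya 20, Quinn 16. Priya has a majority (≥19).

Priya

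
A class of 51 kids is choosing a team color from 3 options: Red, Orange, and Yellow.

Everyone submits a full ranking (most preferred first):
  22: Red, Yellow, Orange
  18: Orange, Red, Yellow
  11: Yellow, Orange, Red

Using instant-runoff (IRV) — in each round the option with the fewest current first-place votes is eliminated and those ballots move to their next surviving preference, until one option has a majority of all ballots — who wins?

Round 1: Red 22, Orange 18, Yellow 11. Yellow eliminated.
Round 2: Red 22, Orange 29. Orange has a majority (≥26).

Orange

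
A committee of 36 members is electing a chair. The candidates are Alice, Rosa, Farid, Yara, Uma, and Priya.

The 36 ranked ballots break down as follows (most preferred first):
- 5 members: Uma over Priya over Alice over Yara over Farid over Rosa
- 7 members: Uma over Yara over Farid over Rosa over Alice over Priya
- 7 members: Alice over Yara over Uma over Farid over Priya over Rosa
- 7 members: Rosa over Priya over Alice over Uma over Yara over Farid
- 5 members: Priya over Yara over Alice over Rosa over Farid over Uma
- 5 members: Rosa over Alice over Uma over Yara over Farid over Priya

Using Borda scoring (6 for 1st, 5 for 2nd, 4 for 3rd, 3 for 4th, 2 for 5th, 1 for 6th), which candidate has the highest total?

Alice: 5×4 + 7×2 + 7×6 + 7×4 + 5×4 + 5×5 = 149
Rosa: 5×1 + 7×3 + 7×1 + 7×6 + 5×3 + 5×6 = 120
Farid: 5×2 + 7×4 + 7×3 + 7×1 + 5×2 + 5×2 = 86
Yara: 5×3 + 7×5 + 7×5 + 7×2 + 5×5 + 5×3 = 139
Uma: 5×6 + 7×6 + 7×4 + 7×3 + 5×1 + 5×4 = 146
Priya: 5×5 + 7×1 + 7×2 + 7×5 + 5×6 + 5×1 = 116

Alice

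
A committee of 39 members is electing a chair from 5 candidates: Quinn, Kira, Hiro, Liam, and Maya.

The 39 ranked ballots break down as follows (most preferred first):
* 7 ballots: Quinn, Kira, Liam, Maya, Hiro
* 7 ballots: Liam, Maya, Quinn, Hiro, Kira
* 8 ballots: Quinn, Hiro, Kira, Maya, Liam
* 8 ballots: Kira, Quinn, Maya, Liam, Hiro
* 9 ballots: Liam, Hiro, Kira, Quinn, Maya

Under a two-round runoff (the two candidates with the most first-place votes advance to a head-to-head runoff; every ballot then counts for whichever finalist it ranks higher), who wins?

Round 1 first-place votes: Quinn 15, Kira 8, Hiro 0, Liam 16, Maya 0. Liam and Quinn advance.
Runoff: Liam is ranked above Quinn on 16 ballots, Quinn above Liam on 23.

Quinn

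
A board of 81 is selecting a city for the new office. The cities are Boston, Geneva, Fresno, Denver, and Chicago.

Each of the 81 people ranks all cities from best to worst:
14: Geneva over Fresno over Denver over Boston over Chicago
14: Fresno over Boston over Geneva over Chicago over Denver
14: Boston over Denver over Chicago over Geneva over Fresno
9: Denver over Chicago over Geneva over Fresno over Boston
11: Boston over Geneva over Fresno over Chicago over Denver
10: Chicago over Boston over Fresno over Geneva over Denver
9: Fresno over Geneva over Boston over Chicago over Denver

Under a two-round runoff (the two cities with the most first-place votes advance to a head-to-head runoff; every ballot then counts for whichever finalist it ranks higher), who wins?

Round 1 first-place votes: Boston 25, Geneva 14, Fresno 23, Denver 9, Chicago 10. Boston and Fresno advance.
Runoff: Boston is ranked above Fresno on 35 ballots, Fresno above Boston on 46.

Fresno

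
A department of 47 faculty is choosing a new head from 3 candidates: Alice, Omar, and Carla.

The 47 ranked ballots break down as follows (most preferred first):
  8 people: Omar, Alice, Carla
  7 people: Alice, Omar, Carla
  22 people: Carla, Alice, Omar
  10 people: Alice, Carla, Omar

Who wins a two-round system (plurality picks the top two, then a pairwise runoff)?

Round 1 first-place votes: Alice 17, Omar 8, Carla 22. Carla and Alice advance.
Runoff: Carla is ranked above Alice on 22 ballots, Alice above Carla on 25.

Alice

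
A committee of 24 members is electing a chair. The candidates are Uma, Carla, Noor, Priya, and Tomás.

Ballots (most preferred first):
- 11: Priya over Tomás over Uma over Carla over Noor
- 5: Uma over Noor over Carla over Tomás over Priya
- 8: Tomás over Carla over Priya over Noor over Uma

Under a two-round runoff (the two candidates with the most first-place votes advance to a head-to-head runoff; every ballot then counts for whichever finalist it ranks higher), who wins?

Tomás

Round 1 first-place votes: Uma 5, Carla 0, Noor 0, Priya 11, Tomás 8. Priya and Tomás advance.
Runoff: Priya is ranked above Tomás on 11 ballots, Tomás above Priya on 13.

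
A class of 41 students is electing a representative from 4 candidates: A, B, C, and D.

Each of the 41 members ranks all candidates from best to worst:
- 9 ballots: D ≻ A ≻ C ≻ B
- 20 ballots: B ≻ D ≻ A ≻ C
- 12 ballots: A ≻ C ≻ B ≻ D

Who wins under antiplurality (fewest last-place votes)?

Last-place votes: A 0, B 9, C 20, D 12.

A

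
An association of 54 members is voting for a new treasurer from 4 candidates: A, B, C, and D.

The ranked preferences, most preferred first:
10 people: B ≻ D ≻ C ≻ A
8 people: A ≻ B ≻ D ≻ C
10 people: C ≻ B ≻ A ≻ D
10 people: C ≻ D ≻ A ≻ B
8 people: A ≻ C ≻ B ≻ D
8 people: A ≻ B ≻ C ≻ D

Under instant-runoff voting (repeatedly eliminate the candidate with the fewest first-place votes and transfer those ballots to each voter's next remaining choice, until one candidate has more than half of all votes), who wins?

Round 1: A 24, B 10, C 20, D 0. D eliminated.
Round 2: A 24, B 10, C 20. B eliminated.
Round 3: A 24, C 30. C has a majority (≥28).

C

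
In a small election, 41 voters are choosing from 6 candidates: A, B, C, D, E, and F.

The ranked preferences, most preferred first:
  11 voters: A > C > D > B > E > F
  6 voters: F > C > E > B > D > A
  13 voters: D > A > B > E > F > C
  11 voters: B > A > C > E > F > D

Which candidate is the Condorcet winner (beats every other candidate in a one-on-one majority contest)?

A

A vs B: 24–17
A vs C: 35–6
A vs D: 22–19
A vs E: 35–6
A vs F: 35–6
A beats every other candidate.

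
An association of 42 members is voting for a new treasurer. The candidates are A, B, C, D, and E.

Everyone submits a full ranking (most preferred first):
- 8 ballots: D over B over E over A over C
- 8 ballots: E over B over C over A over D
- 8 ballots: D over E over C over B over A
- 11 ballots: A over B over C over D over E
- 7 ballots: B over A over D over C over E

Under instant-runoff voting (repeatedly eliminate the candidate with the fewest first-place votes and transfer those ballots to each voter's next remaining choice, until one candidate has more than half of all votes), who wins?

Round 1: A 11, B 7, C 0, D 16, E 8. C eliminated.
Round 2: A 11, B 7, D 16, E 8. B eliminated.
Round 3: A 18, D 16, E 8. E eliminated.
Round 4: A 26, D 16. A has a majority (≥22).

A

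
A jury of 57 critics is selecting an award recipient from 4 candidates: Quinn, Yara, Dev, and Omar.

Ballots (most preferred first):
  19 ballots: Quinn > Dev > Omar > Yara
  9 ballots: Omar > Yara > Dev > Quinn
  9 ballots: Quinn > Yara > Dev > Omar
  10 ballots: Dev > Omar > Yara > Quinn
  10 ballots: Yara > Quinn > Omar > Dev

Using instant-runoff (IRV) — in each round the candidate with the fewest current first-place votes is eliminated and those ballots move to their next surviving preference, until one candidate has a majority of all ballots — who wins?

Yara

Round 1: Quinn 28, Yara 10, Dev 10, Omar 9. Omar eliminated.
Round 2: Quinn 28, Yara 19, Dev 10. Dev eliminated.
Round 3: Quinn 28, Yara 29. Yara has a majority (≥29).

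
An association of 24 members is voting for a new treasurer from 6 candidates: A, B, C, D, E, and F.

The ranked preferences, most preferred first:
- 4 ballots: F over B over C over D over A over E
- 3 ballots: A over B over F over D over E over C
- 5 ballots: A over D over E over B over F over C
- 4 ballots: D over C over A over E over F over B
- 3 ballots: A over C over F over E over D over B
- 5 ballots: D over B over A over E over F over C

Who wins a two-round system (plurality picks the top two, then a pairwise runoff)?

D

Round 1 first-place votes: A 11, B 0, C 0, D 9, E 0, F 4. A and D advance.
Runoff: A is ranked above D on 11 ballots, D above A on 13.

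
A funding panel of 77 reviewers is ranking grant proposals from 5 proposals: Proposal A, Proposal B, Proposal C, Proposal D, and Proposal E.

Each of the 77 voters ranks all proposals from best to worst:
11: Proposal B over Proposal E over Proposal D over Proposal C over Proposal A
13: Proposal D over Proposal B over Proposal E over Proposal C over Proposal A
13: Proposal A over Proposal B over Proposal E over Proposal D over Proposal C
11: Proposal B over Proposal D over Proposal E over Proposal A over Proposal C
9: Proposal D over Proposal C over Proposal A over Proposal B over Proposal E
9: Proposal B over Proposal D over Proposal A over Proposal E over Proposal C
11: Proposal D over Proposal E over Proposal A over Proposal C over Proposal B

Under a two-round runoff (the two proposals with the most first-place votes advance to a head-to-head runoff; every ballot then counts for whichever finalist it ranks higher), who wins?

Round 1 first-place votes: Proposal A 13, Proposal B 31, Proposal C 0, Proposal D 33, Proposal E 0. Proposal D and Proposal B advance.
Runoff: Proposal D is ranked above Proposal B on 33 ballots, Proposal B above Proposal D on 44.

Proposal B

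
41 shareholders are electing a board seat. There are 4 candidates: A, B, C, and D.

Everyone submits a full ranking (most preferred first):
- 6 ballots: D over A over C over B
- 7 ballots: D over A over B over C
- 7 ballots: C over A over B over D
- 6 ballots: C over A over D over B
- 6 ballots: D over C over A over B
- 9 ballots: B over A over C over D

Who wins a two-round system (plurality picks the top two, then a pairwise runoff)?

C

Round 1 first-place votes: A 0, B 9, C 13, D 19. D and C advance.
Runoff: D is ranked above C on 19 ballots, C above D on 22.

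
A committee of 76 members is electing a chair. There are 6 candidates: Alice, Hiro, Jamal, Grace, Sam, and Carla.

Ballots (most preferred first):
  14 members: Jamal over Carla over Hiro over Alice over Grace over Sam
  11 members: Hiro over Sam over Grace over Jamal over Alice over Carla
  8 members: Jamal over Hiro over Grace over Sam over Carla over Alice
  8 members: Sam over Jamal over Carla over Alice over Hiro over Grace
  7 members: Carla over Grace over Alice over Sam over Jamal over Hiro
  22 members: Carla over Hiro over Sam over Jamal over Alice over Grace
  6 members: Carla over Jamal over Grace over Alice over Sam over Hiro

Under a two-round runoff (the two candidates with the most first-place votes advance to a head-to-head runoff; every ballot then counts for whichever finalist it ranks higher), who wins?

Jamal

Round 1 first-place votes: Alice 0, Hiro 11, Jamal 22, Grace 0, Sam 8, Carla 35. Carla and Jamal advance.
Runoff: Carla is ranked above Jamal on 35 ballots, Jamal above Carla on 41.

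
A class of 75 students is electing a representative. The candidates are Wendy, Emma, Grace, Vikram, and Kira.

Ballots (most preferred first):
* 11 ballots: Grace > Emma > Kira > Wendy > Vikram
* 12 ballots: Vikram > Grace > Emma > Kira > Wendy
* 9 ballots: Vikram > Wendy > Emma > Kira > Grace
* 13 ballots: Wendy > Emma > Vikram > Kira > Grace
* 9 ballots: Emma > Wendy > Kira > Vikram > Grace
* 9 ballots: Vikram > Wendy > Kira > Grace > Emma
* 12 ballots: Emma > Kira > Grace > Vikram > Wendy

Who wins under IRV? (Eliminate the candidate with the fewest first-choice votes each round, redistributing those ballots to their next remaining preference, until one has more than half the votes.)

Round 1: Wendy 13, Emma 21, Grace 11, Vikram 30, Kira 0. Kira eliminated.
Round 2: Wendy 13, Emma 21, Grace 11, Vikram 30. Grace eliminated.
Round 3: Wendy 13, Emma 32, Vikram 30. Wendy eliminated.
Round 4: Emma 45, Vikram 30. Emma has a majority (≥38).

Emma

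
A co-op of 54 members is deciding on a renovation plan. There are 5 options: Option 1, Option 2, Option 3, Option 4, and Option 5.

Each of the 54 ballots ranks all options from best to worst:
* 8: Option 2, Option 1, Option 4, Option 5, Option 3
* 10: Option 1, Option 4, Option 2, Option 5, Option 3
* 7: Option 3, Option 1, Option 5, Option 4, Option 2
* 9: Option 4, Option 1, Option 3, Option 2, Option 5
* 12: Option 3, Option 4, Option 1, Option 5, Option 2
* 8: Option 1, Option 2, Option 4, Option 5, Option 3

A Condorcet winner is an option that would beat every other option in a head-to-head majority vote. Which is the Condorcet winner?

Option 1

Option 1 vs Option 2: 46–8
Option 1 vs Option 3: 35–19
Option 1 vs Option 4: 33–21
Option 1 vs Option 5: 54–0
Option 1 beats every other option.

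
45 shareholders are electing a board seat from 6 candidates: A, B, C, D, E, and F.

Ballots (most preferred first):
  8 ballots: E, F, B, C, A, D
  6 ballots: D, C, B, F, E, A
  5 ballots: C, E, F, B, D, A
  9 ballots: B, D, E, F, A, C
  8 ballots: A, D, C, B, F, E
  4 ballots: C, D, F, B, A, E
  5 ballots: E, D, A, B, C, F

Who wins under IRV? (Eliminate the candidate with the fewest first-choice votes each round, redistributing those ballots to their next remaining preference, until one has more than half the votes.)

C

Round 1: A 8, B 9, C 9, D 6, E 13, F 0. F eliminated.
Round 2: A 8, B 9, C 9, D 6, E 13. D eliminated.
Round 3: A 8, B 9, C 15, E 13. A eliminated.
Round 4: B 9, C 23, E 13. C has a majority (≥23).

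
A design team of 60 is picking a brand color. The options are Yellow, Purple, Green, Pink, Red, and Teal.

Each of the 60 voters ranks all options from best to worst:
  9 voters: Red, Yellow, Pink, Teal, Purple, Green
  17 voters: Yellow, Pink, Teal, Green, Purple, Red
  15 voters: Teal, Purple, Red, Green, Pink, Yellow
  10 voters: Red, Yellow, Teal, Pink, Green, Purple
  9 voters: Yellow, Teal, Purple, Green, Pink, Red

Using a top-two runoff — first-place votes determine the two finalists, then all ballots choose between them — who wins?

Red

Round 1 first-place votes: Yellow 26, Purple 0, Green 0, Pink 0, Red 19, Teal 15. Yellow and Red advance.
Runoff: Yellow is ranked above Red on 26 ballots, Red above Yellow on 34.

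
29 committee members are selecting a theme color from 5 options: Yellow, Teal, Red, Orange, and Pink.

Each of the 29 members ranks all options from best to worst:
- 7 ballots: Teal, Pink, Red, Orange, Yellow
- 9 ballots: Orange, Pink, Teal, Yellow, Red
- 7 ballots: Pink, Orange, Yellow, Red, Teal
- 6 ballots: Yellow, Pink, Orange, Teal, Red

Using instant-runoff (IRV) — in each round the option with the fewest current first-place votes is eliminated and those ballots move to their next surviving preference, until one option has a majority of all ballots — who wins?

Pink

Round 1: Yellow 6, Teal 7, Red 0, Orange 9, Pink 7. Red eliminated.
Round 2: Yellow 6, Teal 7, Orange 9, Pink 7. Yellow eliminated.
Round 3: Teal 7, Orange 9, Pink 13. Teal eliminated.
Round 4: Orange 9, Pink 20. Pink has a majority (≥15).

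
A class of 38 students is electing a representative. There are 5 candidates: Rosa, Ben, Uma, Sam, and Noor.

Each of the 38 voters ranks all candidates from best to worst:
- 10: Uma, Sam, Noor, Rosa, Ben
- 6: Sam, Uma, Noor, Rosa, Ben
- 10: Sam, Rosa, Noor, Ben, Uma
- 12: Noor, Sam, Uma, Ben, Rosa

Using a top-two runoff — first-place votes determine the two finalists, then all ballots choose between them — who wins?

Sam

Round 1 first-place votes: Rosa 0, Ben 0, Uma 10, Sam 16, Noor 12. Sam and Noor advance.
Runoff: Sam is ranked above Noor on 26 ballots, Noor above Sam on 12.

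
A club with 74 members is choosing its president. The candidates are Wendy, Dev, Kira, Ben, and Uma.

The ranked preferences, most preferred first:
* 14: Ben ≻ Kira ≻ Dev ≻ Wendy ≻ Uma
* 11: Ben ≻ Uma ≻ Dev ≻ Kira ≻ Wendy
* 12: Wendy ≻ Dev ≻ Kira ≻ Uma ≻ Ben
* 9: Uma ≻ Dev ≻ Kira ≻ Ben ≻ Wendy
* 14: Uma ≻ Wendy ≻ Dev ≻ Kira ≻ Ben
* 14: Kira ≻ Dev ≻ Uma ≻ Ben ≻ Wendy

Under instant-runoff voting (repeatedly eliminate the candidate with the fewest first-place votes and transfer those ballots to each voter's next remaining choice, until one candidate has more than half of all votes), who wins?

Kira

Round 1: Wendy 12, Dev 0, Kira 14, Ben 25, Uma 23. Dev eliminated.
Round 2: Wendy 12, Kira 14, Ben 25, Uma 23. Wendy eliminated.
Round 3: Kira 26, Ben 25, Uma 23. Uma eliminated.
Round 4: Kira 49, Ben 25. Kira has a majority (≥38).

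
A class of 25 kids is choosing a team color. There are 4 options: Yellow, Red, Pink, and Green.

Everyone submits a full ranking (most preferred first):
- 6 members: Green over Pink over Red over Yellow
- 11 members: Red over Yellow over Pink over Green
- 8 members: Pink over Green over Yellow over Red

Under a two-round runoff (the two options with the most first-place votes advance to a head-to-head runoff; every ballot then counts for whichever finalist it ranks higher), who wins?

Pink

Round 1 first-place votes: Yellow 0, Red 11, Pink 8, Green 6. Red and Pink advance.
Runoff: Red is ranked above Pink on 11 ballots, Pink above Red on 14.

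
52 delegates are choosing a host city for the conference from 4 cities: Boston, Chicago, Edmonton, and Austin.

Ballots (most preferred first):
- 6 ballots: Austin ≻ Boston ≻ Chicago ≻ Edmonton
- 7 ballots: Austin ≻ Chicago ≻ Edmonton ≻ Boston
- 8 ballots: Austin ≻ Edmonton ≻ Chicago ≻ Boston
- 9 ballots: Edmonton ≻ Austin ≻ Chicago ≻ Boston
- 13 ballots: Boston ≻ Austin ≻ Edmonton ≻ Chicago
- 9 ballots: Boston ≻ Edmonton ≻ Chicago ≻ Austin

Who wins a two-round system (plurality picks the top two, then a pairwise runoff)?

Round 1 first-place votes: Boston 22, Chicago 0, Edmonton 9, Austin 21. Boston and Austin advance.
Runoff: Boston is ranked above Austin on 22 ballots, Austin above Boston on 30.

Austin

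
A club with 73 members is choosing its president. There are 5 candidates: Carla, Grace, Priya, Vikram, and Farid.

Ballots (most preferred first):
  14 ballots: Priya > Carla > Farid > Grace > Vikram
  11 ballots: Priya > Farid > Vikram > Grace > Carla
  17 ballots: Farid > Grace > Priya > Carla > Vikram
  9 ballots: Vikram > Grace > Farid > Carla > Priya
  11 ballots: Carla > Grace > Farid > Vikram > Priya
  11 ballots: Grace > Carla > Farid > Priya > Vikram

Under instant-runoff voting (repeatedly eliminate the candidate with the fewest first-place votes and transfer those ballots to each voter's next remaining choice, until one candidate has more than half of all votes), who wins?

Round 1: Carla 11, Grace 11, Priya 25, Vikram 9, Farid 17. Vikram eliminated.
Round 2: Carla 11, Grace 20, Priya 25, Farid 17. Carla eliminated.
Round 3: Grace 31, Priya 25, Farid 17. Farid eliminated.
Round 4: Grace 48, Priya 25. Grace has a majority (≥37).

Grace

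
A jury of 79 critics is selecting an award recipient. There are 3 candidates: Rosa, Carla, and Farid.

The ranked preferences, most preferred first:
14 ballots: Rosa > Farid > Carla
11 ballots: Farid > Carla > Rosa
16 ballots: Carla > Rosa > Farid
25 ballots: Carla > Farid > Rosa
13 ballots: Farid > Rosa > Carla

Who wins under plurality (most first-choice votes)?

First-place votes: Rosa 14, Carla 41, Farid 24.

Carla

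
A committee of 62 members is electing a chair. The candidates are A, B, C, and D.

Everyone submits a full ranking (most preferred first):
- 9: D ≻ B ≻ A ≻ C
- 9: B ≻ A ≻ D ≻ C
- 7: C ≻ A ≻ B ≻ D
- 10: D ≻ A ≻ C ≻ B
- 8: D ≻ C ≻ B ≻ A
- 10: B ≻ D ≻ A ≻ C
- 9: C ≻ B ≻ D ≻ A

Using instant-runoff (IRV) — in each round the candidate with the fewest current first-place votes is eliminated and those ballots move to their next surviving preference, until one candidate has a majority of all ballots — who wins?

B

Round 1: A 0, B 19, C 16, D 27. A eliminated.
Round 2: B 19, C 16, D 27. C eliminated.
Round 3: B 35, D 27. B has a majority (≥32).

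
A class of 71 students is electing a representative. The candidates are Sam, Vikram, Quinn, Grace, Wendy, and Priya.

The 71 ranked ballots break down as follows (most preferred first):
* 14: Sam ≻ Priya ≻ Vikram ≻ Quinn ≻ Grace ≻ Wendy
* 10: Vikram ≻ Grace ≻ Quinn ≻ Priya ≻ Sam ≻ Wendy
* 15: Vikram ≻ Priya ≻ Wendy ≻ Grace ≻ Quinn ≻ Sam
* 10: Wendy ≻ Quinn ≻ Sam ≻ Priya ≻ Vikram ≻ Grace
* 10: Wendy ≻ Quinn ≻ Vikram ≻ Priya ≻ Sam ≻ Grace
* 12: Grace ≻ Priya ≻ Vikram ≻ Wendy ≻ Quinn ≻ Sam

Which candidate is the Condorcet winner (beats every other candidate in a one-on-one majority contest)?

Priya vs Sam: 47–24
Priya vs Vikram: 36–35
Priya vs Quinn: 41–30
Priya vs Grace: 49–22
Priya vs Wendy: 51–20
Priya beats every other candidate.

Priya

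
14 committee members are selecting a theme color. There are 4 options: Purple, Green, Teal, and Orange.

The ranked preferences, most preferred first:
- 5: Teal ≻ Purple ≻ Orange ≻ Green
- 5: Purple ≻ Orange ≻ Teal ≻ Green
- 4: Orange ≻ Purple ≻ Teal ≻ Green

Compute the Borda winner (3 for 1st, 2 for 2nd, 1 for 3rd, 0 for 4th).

Purple

Purple: 5×2 + 5×3 + 4×2 = 33
Green: 5×0 + 5×0 + 4×0 = 0
Teal: 5×3 + 5×1 + 4×1 = 24
Orange: 5×1 + 5×2 + 4×3 = 27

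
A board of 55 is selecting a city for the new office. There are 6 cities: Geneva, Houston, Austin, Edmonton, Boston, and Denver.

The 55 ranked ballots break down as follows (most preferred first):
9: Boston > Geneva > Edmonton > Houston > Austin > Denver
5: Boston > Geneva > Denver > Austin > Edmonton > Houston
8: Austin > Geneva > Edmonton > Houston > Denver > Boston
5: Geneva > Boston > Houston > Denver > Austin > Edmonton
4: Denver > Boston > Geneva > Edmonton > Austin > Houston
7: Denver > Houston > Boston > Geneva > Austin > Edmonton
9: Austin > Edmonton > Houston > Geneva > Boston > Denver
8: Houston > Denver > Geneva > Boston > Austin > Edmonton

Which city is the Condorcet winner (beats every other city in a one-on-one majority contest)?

Geneva vs Houston: 31–24
Geneva vs Austin: 38–17
Geneva vs Edmonton: 46–9
Geneva vs Boston: 30–25
Geneva vs Denver: 36–19
Geneva beats every other city.

Geneva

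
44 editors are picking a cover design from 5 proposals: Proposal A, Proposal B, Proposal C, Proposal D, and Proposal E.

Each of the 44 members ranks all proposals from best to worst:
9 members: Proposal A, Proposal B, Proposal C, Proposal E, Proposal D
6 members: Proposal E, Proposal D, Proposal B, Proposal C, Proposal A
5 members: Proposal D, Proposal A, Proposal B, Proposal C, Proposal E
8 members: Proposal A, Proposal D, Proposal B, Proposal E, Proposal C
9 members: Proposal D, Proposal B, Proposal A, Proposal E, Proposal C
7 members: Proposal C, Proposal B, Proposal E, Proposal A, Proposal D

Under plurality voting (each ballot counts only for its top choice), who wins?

Proposal A

First-place votes: Proposal A 17, Proposal B 0, Proposal C 7, Proposal D 14, Proposal E 6.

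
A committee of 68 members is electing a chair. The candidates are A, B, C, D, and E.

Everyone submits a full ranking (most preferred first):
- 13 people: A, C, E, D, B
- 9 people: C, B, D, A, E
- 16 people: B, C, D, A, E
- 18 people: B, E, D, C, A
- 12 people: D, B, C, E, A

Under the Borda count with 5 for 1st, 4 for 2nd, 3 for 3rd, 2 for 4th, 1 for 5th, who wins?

B

A: 13×5 + 9×2 + 16×2 + 18×1 + 12×1 = 145
B: 13×1 + 9×4 + 16×5 + 18×5 + 12×4 = 267
C: 13×4 + 9×5 + 16×4 + 18×2 + 12×3 = 233
D: 13×2 + 9×3 + 16×3 + 18×3 + 12×5 = 215
E: 13×3 + 9×1 + 16×1 + 18×4 + 12×2 = 160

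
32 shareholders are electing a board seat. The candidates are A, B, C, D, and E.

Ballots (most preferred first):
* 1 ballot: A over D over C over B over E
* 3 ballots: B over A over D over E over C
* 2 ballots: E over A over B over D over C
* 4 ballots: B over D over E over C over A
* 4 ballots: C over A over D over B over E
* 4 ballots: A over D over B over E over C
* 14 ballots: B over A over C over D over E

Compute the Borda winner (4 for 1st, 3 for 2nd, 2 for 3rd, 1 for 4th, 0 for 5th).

B

A: 1×4 + 3×3 + 2×3 + 4×0 + 4×3 + 4×4 + 14×3 = 89
B: 1×1 + 3×4 + 2×2 + 4×4 + 4×1 + 4×2 + 14×4 = 101
C: 1×2 + 3×0 + 2×0 + 4×1 + 4×4 + 4×0 + 14×2 = 50
D: 1×3 + 3×2 + 2×1 + 4×3 + 4×2 + 4×3 + 14×1 = 57
E: 1×0 + 3×1 + 2×4 + 4×2 + 4×0 + 4×1 + 14×0 = 23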